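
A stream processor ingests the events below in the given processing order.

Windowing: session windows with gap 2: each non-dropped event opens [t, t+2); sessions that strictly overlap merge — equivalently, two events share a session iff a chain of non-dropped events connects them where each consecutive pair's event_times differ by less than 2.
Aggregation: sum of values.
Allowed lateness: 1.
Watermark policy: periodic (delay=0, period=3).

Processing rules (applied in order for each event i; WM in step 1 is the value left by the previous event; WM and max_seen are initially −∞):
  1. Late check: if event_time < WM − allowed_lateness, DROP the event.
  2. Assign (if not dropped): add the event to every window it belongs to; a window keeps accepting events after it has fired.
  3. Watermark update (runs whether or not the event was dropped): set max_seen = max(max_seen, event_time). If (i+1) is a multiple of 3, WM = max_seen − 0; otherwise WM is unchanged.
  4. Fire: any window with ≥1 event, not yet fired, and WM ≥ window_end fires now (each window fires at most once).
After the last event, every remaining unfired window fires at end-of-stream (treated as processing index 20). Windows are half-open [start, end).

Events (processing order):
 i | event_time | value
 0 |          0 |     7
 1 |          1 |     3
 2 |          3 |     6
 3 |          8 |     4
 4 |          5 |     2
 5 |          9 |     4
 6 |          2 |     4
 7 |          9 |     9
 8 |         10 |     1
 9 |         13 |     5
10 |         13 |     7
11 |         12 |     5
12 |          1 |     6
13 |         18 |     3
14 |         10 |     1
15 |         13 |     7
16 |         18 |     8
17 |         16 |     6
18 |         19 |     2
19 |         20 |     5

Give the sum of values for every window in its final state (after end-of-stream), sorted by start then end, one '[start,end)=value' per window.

[0,3)=10 [3,5)=6 [5,7)=2 [8,12)=18 [12,15)=17 [18,22)=18

i=0 t=0 v=7: → [0,2); WM=−∞
i=1 t=1 v=3: → [0,3); WM=−∞
i=2 t=3 v=6: → [3,5); WM=3
i=3 t=8 v=4: → [8,10); WM=3
i=4 t=5 v=2: → [5,7); WM=3
i=5 t=9 v=4: → [8,11); WM=9
i=6 t=2 v=4: DROP (t<9-1); WM=9
i=7 t=9 v=9: → [8,11); WM=9
i=8 t=10 v=1: → [8,12); WM=10
i=9 t=13 v=5: → [13,15); WM=10
i=10 t=13 v=7: → [13,15); WM=10
i=11 t=12 v=5: → [12,15); WM=13
i=12 t=1 v=6: DROP (t<13-1); WM=13
i=13 t=18 v=3: → [18,20); WM=13
i=14 t=10 v=1: DROP (t<13-1); WM=18
i=15 t=13 v=7: DROP (t<18-1); WM=18
i=16 t=18 v=8: → [18,20); WM=18
i=17 t=16 v=6: DROP (t<18-1); WM=18
i=18 t=19 v=2: → [18,21); WM=18
i=19 t=20 v=5: → [18,22); WM=18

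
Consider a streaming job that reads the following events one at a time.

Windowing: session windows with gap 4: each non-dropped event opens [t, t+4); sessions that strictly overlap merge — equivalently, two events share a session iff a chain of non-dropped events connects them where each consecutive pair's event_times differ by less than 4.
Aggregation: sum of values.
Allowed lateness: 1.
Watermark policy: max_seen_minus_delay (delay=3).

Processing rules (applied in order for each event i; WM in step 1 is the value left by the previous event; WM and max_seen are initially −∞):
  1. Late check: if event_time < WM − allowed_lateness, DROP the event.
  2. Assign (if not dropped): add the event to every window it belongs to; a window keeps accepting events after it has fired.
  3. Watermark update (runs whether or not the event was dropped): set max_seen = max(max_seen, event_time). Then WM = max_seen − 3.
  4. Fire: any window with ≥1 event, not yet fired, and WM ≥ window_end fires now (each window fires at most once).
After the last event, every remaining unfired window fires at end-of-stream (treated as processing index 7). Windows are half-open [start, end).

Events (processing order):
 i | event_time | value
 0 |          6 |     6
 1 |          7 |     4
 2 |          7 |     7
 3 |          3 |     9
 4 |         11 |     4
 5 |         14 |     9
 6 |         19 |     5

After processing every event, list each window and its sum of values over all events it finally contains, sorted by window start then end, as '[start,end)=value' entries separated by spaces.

i=0 t=6 v=6: → [6,10); WM=3
i=1 t=7 v=4: → [6,11); WM=4
i=2 t=7 v=7: → [6,11); WM=4
i=3 t=3 v=9: → [3,11); WM=4
i=4 t=11 v=4: → [11,15); WM=8
i=5 t=14 v=9: → [11,18); WM=11
i=6 t=19 v=5: → [19,23); WM=16

[3,11)=26 [11,18)=13 [19,23)=5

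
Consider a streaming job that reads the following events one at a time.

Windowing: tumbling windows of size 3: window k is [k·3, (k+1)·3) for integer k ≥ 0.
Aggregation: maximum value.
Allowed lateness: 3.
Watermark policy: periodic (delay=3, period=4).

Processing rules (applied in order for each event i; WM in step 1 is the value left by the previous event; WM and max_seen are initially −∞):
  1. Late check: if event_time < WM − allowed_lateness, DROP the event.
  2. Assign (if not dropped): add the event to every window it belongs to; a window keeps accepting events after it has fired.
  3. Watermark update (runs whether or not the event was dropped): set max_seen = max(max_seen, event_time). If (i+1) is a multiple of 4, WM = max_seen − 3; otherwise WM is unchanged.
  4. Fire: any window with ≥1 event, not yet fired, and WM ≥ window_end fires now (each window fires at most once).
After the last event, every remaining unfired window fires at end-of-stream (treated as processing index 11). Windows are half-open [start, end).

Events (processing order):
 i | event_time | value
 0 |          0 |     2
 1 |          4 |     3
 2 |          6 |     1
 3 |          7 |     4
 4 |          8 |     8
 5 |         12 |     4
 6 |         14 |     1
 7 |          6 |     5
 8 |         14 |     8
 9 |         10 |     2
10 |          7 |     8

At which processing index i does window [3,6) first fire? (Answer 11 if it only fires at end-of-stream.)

i=0 t=0 v=2: → [0,3); WM=−∞
i=1 t=4 v=3: → [3,6); WM=−∞
i=2 t=6 v=1: → [6,9); WM=−∞
i=3 t=7 v=4: → [6,9); WM=4; [0,3) fires=2
i=4 t=8 v=8: → [6,9); WM=4
i=5 t=12 v=4: → [12,15); WM=4
i=6 t=14 v=1: → [12,15); WM=4
i=7 t=6 v=5: → [6,9); WM=11; [3,6) fires=3 [6,9) fires=8
i=8 t=14 v=8: → [12,15); WM=11
i=9 t=10 v=2: → [9,12); WM=11
i=10 t=7 v=8: DROP (t<11-3); WM=11

7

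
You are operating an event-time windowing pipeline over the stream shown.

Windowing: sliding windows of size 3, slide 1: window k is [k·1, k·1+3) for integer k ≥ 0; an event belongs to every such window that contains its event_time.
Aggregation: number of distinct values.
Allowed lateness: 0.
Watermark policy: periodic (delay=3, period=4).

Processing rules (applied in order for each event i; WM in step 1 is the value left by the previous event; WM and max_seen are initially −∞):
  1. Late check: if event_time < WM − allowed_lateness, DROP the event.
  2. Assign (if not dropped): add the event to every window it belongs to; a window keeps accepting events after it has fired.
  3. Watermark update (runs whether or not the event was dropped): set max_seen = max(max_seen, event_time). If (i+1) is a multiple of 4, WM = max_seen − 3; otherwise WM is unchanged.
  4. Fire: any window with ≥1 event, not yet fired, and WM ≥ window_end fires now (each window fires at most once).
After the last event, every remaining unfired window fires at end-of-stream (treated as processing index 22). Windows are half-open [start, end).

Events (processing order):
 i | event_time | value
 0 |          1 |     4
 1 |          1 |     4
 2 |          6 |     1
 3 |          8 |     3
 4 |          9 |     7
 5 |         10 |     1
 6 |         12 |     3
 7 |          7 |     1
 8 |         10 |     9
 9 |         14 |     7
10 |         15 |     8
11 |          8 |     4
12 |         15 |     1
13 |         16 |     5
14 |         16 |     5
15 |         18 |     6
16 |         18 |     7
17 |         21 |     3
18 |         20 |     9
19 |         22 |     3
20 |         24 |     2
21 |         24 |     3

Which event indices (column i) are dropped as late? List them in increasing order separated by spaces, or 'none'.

i=0 t=1 v=4: → [1,4),[0,3); WM=−∞
i=1 t=1 v=4: → [1,4),[0,3); WM=−∞
i=2 t=6 v=1: → [6,9),[5,8),[4,7); WM=−∞
i=3 t=8 v=3: → [8,11),[7,10),[6,9); WM=5; [0,3) fires=1 [1,4) fires=1
i=4 t=9 v=7: → [9,12),[8,11),[7,10); WM=5
i=5 t=10 v=1: → [10,13),[9,12),[8,11); WM=5
i=6 t=12 v=3: → [12,15),[11,14),[10,13); WM=5
i=7 t=7 v=1: → [7,10),[6,9),[5,8); WM=9; [4,7) fires=1 [5,8) fires=1 [6,9) fires=2
i=8 t=10 v=9: → [10,13),[9,12),[8,11); WM=9
i=9 t=14 v=7: → [14,17),[13,16),[12,15); WM=9
i=10 t=15 v=8: → [15,18),[14,17),[13,16); WM=9
i=11 t=8 v=4: DROP (t<9-0); WM=12; [7,10) fires=3 [8,11) fires=4 [9,12) fires=3
i=12 t=15 v=1: → [15,18),[14,17),[13,16); WM=12
i=13 t=16 v=5: → [16,19),[15,18),[14,17); WM=12
i=14 t=16 v=5: → [16,19),[15,18),[14,17); WM=12
i=15 t=18 v=6: → [18,21),[17,20),[16,19); WM=15; [10,13) fires=3 [11,14) fires=1 [12,15) fires=2
i=16 t=18 v=7: → [18,21),[17,20),[16,19); WM=15
i=17 t=21 v=3: → [21,24),[20,23),[19,22); WM=15
i=18 t=20 v=9: → [20,23),[19,22),[18,21); WM=15
i=19 t=22 v=3: → [22,25),[21,24),[20,23); WM=19; [13,16) fires=3 [14,17) fires=4 [15,18) fires=3 [16,19) fires=3
i=20 t=24 v=2: → [24,27),[23,26),[22,25); WM=19
i=21 t=24 v=3: → [24,27),[23,26),[22,25); WM=19

11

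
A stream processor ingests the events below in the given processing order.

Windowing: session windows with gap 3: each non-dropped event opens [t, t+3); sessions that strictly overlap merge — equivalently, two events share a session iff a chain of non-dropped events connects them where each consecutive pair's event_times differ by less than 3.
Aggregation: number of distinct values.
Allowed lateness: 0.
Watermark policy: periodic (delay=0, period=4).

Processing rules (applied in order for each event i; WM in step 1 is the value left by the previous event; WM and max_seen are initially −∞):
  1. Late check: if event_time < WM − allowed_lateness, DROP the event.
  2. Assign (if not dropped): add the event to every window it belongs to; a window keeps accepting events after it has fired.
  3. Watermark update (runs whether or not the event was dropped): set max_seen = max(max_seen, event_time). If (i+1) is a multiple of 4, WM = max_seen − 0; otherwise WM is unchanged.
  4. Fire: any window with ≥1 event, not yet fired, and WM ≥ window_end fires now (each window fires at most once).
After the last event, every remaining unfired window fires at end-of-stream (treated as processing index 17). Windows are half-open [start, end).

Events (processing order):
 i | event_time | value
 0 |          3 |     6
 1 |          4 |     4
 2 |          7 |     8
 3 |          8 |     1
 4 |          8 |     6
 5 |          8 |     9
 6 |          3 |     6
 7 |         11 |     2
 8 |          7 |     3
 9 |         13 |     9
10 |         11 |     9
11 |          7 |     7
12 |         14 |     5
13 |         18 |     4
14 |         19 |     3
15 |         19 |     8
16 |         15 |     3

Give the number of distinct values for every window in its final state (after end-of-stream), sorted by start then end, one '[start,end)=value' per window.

i=0 t=3 v=6: → [3,6); WM=−∞
i=1 t=4 v=4: → [3,7); WM=−∞
i=2 t=7 v=8: → [7,10); WM=−∞
i=3 t=8 v=1: → [7,11); WM=8
i=4 t=8 v=6: → [7,11); WM=8
i=5 t=8 v=9: → [7,11); WM=8
i=6 t=3 v=6: DROP (t<8-0); WM=8
i=7 t=11 v=2: → [11,14); WM=11
i=8 t=7 v=3: DROP (t<11-0); WM=11
i=9 t=13 v=9: → [11,16); WM=11
i=10 t=11 v=9: → [11,16); WM=11
i=11 t=7 v=7: DROP (t<11-0); WM=13
i=12 t=14 v=5: → [11,17); WM=13
i=13 t=18 v=4: → [18,21); WM=13
i=14 t=19 v=3: → [18,22); WM=13
i=15 t=19 v=8: → [18,22); WM=19
i=16 t=15 v=3: DROP (t<19-0); WM=19

[3,7)=2 [7,11)=4 [11,17)=3 [18,22)=3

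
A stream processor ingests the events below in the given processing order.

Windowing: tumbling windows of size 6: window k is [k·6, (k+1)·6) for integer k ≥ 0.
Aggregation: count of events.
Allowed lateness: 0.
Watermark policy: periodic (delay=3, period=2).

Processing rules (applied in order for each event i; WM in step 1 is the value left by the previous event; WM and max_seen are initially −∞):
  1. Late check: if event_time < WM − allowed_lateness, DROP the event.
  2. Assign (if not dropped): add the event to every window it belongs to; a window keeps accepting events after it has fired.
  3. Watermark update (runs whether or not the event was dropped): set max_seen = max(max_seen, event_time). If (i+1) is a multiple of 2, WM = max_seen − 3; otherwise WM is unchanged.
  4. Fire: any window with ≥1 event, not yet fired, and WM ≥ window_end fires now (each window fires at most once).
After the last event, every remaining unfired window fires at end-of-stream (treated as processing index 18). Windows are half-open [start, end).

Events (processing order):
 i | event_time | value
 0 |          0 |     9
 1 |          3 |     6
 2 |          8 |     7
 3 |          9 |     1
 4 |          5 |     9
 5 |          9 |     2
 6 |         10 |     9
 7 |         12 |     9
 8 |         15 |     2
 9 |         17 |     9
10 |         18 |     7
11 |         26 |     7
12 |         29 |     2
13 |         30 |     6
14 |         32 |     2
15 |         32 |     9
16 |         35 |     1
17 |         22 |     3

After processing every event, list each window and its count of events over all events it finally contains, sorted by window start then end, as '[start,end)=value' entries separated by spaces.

i=0 t=0 v=9: → [0,6); WM=−∞
i=1 t=3 v=6: → [0,6); WM=0
i=2 t=8 v=7: → [6,12); WM=0
i=3 t=9 v=1: → [6,12); WM=6; [0,6) fires=2
i=4 t=5 v=9: DROP (t<6-0); WM=6
i=5 t=9 v=2: → [6,12); WM=6
i=6 t=10 v=9: → [6,12); WM=6
i=7 t=12 v=9: → [12,18); WM=9
i=8 t=15 v=2: → [12,18); WM=9
i=9 t=17 v=9: → [12,18); WM=14; [6,12) fires=4
i=10 t=18 v=7: → [18,24); WM=14
i=11 t=26 v=7: → [24,30); WM=23; [12,18) fires=3
i=12 t=29 v=2: → [24,30); WM=23
i=13 t=30 v=6: → [30,36); WM=27; [18,24) fires=1
i=14 t=32 v=2: → [30,36); WM=27
i=15 t=32 v=9: → [30,36); WM=29
i=16 t=35 v=1: → [30,36); WM=29
i=17 t=22 v=3: DROP (t<29-0); WM=32; [24,30) fires=2

[0,6)=2 [6,12)=4 [12,18)=3 [18,24)=1 [24,30)=2 [30,36)=4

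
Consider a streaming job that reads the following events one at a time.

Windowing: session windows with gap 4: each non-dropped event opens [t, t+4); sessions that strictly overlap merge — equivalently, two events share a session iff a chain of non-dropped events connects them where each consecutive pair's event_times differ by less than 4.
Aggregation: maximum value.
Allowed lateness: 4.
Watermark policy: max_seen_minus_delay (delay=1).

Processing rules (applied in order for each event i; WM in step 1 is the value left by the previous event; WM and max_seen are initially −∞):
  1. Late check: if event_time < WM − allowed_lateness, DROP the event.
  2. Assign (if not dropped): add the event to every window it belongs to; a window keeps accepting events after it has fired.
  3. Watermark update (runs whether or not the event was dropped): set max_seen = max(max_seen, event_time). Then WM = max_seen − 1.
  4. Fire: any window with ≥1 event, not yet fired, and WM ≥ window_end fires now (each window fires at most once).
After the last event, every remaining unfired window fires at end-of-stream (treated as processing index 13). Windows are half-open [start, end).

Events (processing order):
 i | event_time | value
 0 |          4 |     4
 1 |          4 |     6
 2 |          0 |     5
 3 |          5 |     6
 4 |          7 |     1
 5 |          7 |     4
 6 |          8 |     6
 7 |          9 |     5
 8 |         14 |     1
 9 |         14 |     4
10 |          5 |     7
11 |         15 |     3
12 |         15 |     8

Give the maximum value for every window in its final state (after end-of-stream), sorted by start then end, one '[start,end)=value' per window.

i=0 t=4 v=4: → [4,8); WM=3
i=1 t=4 v=6: → [4,8); WM=3
i=2 t=0 v=5: → [0,4); WM=3
i=3 t=5 v=6: → [4,9); WM=4
i=4 t=7 v=1: → [4,11); WM=6
i=5 t=7 v=4: → [4,11); WM=6
i=6 t=8 v=6: → [4,12); WM=7
i=7 t=9 v=5: → [4,13); WM=8
i=8 t=14 v=1: → [14,18); WM=13
i=9 t=14 v=4: → [14,18); WM=13
i=10 t=5 v=7: DROP (t<13-4); WM=13
i=11 t=15 v=3: → [14,19); WM=14
i=12 t=15 v=8: → [14,19); WM=14

[0,4)=5 [4,13)=6 [14,19)=8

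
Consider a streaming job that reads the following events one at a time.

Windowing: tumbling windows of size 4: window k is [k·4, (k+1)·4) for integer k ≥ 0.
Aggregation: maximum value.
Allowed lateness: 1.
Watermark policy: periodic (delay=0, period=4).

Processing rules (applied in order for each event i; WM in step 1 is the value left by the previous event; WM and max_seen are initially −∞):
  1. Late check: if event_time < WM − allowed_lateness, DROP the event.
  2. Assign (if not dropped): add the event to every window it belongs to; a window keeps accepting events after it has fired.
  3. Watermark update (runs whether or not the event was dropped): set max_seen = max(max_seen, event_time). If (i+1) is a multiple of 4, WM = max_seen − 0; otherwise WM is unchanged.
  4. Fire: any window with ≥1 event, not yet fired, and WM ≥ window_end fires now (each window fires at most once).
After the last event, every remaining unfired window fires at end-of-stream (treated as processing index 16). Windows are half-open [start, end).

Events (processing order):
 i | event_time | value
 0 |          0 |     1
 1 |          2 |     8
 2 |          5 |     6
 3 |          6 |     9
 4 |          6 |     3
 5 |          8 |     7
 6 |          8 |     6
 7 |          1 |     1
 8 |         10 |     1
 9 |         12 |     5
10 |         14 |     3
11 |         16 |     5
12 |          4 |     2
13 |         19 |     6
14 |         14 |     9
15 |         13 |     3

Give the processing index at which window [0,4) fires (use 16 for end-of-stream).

i=0 t=0 v=1: → [0,4); WM=−∞
i=1 t=2 v=8: → [0,4); WM=−∞
i=2 t=5 v=6: → [4,8); WM=−∞
i=3 t=6 v=9: → [4,8); WM=6; [0,4) fires=8
i=4 t=6 v=3: → [4,8); WM=6
i=5 t=8 v=7: → [8,12); WM=6
i=6 t=8 v=6: → [8,12); WM=6
i=7 t=1 v=1: DROP (t<6-1); WM=8; [4,8) fires=9
i=8 t=10 v=1: → [8,12); WM=8
i=9 t=12 v=5: → [12,16); WM=8
i=10 t=14 v=3: → [12,16); WM=8
i=11 t=16 v=5: → [16,20); WM=16; [8,12) fires=7 [12,16) fires=5
i=12 t=4 v=2: DROP (t<16-1); WM=16
i=13 t=19 v=6: → [16,20); WM=16
i=14 t=14 v=9: DROP (t<16-1); WM=16
i=15 t=13 v=3: DROP (t<16-1); WM=19

3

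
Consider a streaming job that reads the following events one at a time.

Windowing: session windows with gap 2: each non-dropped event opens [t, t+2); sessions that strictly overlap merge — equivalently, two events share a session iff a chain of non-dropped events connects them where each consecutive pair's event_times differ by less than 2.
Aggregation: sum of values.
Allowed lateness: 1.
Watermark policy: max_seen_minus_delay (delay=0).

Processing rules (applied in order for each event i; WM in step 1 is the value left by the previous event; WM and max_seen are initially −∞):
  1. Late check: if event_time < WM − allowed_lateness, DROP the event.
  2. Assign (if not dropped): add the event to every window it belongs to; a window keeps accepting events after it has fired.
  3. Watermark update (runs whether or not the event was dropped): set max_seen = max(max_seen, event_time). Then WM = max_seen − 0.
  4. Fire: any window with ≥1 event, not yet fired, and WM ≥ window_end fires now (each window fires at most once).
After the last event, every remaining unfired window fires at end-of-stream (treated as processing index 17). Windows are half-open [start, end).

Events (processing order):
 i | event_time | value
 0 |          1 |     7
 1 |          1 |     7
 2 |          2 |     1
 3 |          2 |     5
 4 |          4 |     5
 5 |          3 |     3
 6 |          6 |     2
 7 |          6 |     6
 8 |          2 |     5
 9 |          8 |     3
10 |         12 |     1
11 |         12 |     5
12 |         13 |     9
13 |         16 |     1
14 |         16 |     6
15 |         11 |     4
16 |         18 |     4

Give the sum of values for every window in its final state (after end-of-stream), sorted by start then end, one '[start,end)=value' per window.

i=0 t=1 v=7: → [1,3); WM=1
i=1 t=1 v=7: → [1,3); WM=1
i=2 t=2 v=1: → [1,4); WM=2
i=3 t=2 v=5: → [1,4); WM=2
i=4 t=4 v=5: → [4,6); WM=4
i=5 t=3 v=3: → [1,6); WM=4
i=6 t=6 v=2: → [6,8); WM=6
i=7 t=6 v=6: → [6,8); WM=6
i=8 t=2 v=5: DROP (t<6-1); WM=6
i=9 t=8 v=3: → [8,10); WM=8
i=10 t=12 v=1: → [12,14); WM=12
i=11 t=12 v=5: → [12,14); WM=12
i=12 t=13 v=9: → [12,15); WM=13
i=13 t=16 v=1: → [16,18); WM=16
i=14 t=16 v=6: → [16,18); WM=16
i=15 t=11 v=4: DROP (t<16-1); WM=16
i=16 t=18 v=4: → [18,20); WM=18

[1,6)=28 [6,8)=8 [8,10)=3 [12,15)=15 [16,18)=7 [18,20)=4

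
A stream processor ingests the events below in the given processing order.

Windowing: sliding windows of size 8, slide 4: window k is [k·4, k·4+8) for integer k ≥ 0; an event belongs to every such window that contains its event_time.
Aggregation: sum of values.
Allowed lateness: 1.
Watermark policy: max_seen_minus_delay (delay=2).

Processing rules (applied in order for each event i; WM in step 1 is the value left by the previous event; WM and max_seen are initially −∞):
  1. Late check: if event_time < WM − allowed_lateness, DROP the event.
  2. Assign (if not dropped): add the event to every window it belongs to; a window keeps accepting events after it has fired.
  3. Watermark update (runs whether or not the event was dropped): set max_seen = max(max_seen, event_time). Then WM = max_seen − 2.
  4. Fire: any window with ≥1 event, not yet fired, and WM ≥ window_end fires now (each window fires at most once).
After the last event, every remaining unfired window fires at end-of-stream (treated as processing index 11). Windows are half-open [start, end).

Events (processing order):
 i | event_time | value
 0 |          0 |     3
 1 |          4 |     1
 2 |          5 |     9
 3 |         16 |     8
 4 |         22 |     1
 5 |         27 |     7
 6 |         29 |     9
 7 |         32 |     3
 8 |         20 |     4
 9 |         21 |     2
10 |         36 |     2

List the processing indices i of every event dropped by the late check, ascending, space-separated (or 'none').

i=0 t=0 v=3: → [0,8); WM=-2
i=1 t=4 v=1: → [4,12),[0,8); WM=2
i=2 t=5 v=9: → [4,12),[0,8); WM=3
i=3 t=16 v=8: → [16,24),[12,20); WM=14; [0,8) fires=13 [4,12) fires=10
i=4 t=22 v=1: → [20,28),[16,24); WM=20; [12,20) fires=8
i=5 t=27 v=7: → [24,32),[20,28); WM=25; [16,24) fires=9
i=6 t=29 v=9: → [28,36),[24,32); WM=27
i=7 t=32 v=3: → [32,40),[28,36); WM=30; [20,28) fires=8
i=8 t=20 v=4: DROP (t<30-1); WM=30
i=9 t=21 v=2: DROP (t<30-1); WM=30
i=10 t=36 v=2: → [36,44),[32,40); WM=34; [24,32) fires=16

8 9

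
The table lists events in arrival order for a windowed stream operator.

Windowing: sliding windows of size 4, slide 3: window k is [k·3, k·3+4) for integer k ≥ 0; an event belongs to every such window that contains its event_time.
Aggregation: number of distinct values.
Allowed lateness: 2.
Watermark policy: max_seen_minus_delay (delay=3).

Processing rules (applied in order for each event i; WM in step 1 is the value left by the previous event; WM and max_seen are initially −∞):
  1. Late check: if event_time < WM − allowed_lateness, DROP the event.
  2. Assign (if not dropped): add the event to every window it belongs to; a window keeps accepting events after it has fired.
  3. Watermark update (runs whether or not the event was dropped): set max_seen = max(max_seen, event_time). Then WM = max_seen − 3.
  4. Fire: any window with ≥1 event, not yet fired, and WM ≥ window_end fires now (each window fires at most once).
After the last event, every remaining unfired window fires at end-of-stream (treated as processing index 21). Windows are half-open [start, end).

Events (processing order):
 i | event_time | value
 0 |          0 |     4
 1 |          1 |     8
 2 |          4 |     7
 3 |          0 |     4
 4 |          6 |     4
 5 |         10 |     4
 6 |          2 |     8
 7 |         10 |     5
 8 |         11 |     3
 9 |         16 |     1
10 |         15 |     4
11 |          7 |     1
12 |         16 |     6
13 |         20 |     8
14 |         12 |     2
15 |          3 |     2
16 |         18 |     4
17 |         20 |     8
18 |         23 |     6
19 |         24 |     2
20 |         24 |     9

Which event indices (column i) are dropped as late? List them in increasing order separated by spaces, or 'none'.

i=0 t=0 v=4: → [0,4); WM=-3
i=1 t=1 v=8: → [0,4); WM=-2
i=2 t=4 v=7: → [3,7); WM=1
i=3 t=0 v=4: → [0,4); WM=1
i=4 t=6 v=4: → [6,10),[3,7); WM=3
i=5 t=10 v=4: → [9,13); WM=7; [0,4) fires=2 [3,7) fires=2
i=6 t=2 v=8: DROP (t<7-2); WM=7
i=7 t=10 v=5: → [9,13); WM=7
i=8 t=11 v=3: → [9,13); WM=8
i=9 t=16 v=1: → [15,19); WM=13; [6,10) fires=1 [9,13) fires=3
i=10 t=15 v=4: → [15,19),[12,16); WM=13
i=11 t=7 v=1: DROP (t<13-2); WM=13
i=12 t=16 v=6: → [15,19); WM=13
i=13 t=20 v=8: → [18,22); WM=17; [12,16) fires=1
i=14 t=12 v=2: DROP (t<17-2); WM=17
i=15 t=3 v=2: DROP (t<17-2); WM=17
i=16 t=18 v=4: → [18,22),[15,19); WM=17
i=17 t=20 v=8: → [18,22); WM=17
i=18 t=23 v=6: → [21,25); WM=20; [15,19) fires=3
i=19 t=24 v=2: → [24,28),[21,25); WM=21
i=20 t=24 v=9: → [24,28),[21,25); WM=21

6 11 14 15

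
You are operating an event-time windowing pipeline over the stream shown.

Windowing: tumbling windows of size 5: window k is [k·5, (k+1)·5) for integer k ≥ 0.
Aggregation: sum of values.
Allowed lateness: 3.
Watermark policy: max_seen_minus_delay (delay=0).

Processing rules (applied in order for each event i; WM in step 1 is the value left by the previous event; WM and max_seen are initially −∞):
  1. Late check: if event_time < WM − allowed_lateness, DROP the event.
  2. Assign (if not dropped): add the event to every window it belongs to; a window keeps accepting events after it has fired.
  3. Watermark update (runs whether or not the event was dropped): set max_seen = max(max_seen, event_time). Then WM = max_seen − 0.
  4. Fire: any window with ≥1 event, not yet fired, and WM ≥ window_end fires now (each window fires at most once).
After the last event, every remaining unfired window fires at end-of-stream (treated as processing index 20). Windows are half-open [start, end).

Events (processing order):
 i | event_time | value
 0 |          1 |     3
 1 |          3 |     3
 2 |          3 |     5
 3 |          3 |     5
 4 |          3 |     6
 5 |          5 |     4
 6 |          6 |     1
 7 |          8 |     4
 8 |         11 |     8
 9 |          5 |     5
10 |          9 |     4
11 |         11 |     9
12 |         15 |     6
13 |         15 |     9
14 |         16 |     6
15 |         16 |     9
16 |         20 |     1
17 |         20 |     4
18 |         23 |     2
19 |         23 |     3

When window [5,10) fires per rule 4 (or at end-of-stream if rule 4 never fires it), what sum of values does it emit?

9

i=0 t=1 v=3: → [0,5); WM=1
i=1 t=3 v=3: → [0,5); WM=3
i=2 t=3 v=5: → [0,5); WM=3
i=3 t=3 v=5: → [0,5); WM=3
i=4 t=3 v=6: → [0,5); WM=3
i=5 t=5 v=4: → [5,10); WM=5; [0,5) fires=22
i=6 t=6 v=1: → [5,10); WM=6
i=7 t=8 v=4: → [5,10); WM=8
i=8 t=11 v=8: → [10,15); WM=11; [5,10) fires=9
i=9 t=5 v=5: DROP (t<11-3); WM=11
i=10 t=9 v=4: → [5,10); WM=11
i=11 t=11 v=9: → [10,15); WM=11
i=12 t=15 v=6: → [15,20); WM=15; [10,15) fires=17
i=13 t=15 v=9: → [15,20); WM=15
i=14 t=16 v=6: → [15,20); WM=16
i=15 t=16 v=9: → [15,20); WM=16
i=16 t=20 v=1: → [20,25); WM=20; [15,20) fires=30
i=17 t=20 v=4: → [20,25); WM=20
i=18 t=23 v=2: → [20,25); WM=23
i=19 t=23 v=3: → [20,25); WM=23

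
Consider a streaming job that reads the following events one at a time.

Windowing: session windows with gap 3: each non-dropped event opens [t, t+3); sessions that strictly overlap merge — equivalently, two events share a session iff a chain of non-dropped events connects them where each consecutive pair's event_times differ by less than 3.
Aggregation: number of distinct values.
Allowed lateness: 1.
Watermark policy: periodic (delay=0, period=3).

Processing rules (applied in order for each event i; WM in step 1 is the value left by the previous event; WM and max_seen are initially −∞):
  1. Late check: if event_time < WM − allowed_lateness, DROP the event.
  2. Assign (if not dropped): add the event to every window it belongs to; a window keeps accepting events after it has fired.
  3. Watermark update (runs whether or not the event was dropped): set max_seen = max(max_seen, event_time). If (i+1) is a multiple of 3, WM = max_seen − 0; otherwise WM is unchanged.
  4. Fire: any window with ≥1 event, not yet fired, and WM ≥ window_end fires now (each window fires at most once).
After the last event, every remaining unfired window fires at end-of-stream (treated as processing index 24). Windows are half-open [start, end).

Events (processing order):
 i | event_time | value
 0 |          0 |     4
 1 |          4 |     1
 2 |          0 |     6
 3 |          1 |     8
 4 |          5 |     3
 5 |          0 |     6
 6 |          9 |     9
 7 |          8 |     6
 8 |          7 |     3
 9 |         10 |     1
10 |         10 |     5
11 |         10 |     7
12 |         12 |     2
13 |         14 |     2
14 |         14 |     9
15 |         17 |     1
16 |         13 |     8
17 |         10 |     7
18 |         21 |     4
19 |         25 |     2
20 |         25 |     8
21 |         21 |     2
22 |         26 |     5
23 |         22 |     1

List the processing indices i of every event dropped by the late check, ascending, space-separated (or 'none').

3 5 17 21 23

i=0 t=0 v=4: → [0,3); WM=−∞
i=1 t=4 v=1: → [4,7); WM=−∞
i=2 t=0 v=6: → [0,3); WM=4
i=3 t=1 v=8: DROP (t<4-1); WM=4
i=4 t=5 v=3: → [4,8); WM=4
i=5 t=0 v=6: DROP (t<4-1); WM=5
i=6 t=9 v=9: → [9,12); WM=5
i=7 t=8 v=6: → [8,12); WM=5
i=8 t=7 v=3: → [4,12); WM=9
i=9 t=10 v=1: → [4,13); WM=9
i=10 t=10 v=5: → [4,13); WM=9
i=11 t=10 v=7: → [4,13); WM=10
i=12 t=12 v=2: → [4,15); WM=10
i=13 t=14 v=2: → [4,17); WM=10
i=14 t=14 v=9: → [4,17); WM=14
i=15 t=17 v=1: → [17,20); WM=14
i=16 t=13 v=8: → [4,17); WM=14
i=17 t=10 v=7: DROP (t<14-1); WM=17
i=18 t=21 v=4: → [21,24); WM=17
i=19 t=25 v=2: → [25,28); WM=17
i=20 t=25 v=8: → [25,28); WM=25
i=21 t=21 v=2: DROP (t<25-1); WM=25
i=22 t=26 v=5: → [25,29); WM=25
i=23 t=22 v=1: DROP (t<25-1); WM=26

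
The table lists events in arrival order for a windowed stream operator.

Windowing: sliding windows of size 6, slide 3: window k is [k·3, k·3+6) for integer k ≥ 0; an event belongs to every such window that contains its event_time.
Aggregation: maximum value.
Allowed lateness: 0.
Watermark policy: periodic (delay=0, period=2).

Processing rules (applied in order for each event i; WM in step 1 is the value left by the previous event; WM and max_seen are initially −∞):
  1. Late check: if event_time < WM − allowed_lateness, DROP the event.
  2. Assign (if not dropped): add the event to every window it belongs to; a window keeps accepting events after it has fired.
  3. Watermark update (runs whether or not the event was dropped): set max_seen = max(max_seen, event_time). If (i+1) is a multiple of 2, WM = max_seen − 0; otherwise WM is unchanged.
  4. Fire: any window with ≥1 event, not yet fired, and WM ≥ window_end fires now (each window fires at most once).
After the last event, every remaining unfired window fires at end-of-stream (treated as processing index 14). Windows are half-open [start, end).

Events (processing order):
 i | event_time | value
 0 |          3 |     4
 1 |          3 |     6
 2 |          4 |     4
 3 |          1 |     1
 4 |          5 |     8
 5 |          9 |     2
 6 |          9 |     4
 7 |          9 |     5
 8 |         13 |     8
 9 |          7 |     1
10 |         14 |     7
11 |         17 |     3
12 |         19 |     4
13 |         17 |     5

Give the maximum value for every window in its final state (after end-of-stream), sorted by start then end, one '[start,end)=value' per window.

i=0 t=3 v=4: → [3,9),[0,6); WM=−∞
i=1 t=3 v=6: → [3,9),[0,6); WM=3
i=2 t=4 v=4: → [3,9),[0,6); WM=3
i=3 t=1 v=1: DROP (t<3-0); WM=4
i=4 t=5 v=8: → [3,9),[0,6); WM=4
i=5 t=9 v=2: → [9,15),[6,12); WM=9; [0,6) fires=8 [3,9) fires=8
i=6 t=9 v=4: → [9,15),[6,12); WM=9
i=7 t=9 v=5: → [9,15),[6,12); WM=9
i=8 t=13 v=8: → [12,18),[9,15); WM=9
i=9 t=7 v=1: DROP (t<9-0); WM=13; [6,12) fires=5
i=10 t=14 v=7: → [12,18),[9,15); WM=13
i=11 t=17 v=3: → [15,21),[12,18); WM=17; [9,15) fires=8
i=12 t=19 v=4: → [18,24),[15,21); WM=17
i=13 t=17 v=5: → [15,21),[12,18); WM=19; [12,18) fires=8

[0,6)=8 [3,9)=8 [6,12)=5 [9,15)=8 [12,18)=8 [15,21)=5 [18,24)=4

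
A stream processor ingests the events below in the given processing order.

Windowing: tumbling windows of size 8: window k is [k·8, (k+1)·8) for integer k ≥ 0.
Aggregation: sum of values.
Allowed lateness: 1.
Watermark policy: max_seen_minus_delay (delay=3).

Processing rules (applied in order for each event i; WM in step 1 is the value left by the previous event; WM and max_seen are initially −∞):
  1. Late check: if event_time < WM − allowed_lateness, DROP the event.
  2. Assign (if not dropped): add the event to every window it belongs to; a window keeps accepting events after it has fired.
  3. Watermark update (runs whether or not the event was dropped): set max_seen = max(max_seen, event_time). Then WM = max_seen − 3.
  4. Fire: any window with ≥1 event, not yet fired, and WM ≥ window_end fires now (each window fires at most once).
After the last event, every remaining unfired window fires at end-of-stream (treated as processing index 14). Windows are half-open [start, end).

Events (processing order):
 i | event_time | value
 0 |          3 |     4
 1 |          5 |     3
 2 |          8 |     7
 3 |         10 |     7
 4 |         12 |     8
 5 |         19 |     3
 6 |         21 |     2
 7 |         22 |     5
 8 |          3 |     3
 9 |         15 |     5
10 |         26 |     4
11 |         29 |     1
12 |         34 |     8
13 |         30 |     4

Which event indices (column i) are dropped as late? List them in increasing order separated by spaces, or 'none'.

8 9

i=0 t=3 v=4: → [0,8); WM=0
i=1 t=5 v=3: → [0,8); WM=2
i=2 t=8 v=7: → [8,16); WM=5
i=3 t=10 v=7: → [8,16); WM=7
i=4 t=12 v=8: → [8,16); WM=9; [0,8) fires=7
i=5 t=19 v=3: → [16,24); WM=16; [8,16) fires=22
i=6 t=21 v=2: → [16,24); WM=18
i=7 t=22 v=5: → [16,24); WM=19
i=8 t=3 v=3: DROP (t<19-1); WM=19
i=9 t=15 v=5: DROP (t<19-1); WM=19
i=10 t=26 v=4: → [24,32); WM=23
i=11 t=29 v=1: → [24,32); WM=26; [16,24) fires=10
i=12 t=34 v=8: → [32,40); WM=31
i=13 t=30 v=4: → [24,32); WM=31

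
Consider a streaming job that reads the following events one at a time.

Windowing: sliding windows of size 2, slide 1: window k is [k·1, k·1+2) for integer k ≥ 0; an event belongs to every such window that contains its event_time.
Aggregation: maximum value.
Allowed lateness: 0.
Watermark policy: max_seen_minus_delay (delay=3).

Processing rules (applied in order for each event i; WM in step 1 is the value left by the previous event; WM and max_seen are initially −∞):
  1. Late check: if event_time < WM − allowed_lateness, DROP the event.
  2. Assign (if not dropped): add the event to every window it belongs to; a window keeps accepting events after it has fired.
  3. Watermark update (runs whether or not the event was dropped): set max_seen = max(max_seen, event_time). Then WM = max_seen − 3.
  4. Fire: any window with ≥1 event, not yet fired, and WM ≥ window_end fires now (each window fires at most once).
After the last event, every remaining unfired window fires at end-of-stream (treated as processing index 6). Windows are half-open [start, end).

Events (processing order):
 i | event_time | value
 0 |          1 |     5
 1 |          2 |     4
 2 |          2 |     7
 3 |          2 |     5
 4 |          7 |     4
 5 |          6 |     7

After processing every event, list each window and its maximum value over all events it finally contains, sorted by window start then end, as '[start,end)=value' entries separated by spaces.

[0,2)=5 [1,3)=7 [2,4)=7 [5,7)=7 [6,8)=7 [7,9)=4

i=0 t=1 v=5: → [1,3),[0,2); WM=-2
i=1 t=2 v=4: → [2,4),[1,3); WM=-1
i=2 t=2 v=7: → [2,4),[1,3); WM=-1
i=3 t=2 v=5: → [2,4),[1,3); WM=-1
i=4 t=7 v=4: → [7,9),[6,8); WM=4; [0,2) fires=5 [1,3) fires=7 [2,4) fires=7
i=5 t=6 v=7: → [6,8),[5,7); WM=4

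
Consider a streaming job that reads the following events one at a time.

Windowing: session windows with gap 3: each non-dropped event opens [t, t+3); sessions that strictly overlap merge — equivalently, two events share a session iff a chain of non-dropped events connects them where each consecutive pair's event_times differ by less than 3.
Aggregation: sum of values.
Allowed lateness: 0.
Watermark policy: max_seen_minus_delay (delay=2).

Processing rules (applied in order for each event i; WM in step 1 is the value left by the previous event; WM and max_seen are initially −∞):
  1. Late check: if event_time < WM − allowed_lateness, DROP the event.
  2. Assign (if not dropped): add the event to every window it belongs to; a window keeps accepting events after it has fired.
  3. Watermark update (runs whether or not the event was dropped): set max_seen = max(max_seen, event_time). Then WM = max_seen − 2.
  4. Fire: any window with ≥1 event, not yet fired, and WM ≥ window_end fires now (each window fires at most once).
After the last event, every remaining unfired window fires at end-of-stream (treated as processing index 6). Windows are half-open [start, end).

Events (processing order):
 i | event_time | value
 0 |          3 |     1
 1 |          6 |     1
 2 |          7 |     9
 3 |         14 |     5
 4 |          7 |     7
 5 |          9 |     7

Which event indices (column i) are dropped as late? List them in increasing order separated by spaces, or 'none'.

i=0 t=3 v=1: → [3,6); WM=1
i=1 t=6 v=1: → [6,9); WM=4
i=2 t=7 v=9: → [6,10); WM=5
i=3 t=14 v=5: → [14,17); WM=12
i=4 t=7 v=7: DROP (t<12-0); WM=12
i=5 t=9 v=7: DROP (t<12-0); WM=12

4 5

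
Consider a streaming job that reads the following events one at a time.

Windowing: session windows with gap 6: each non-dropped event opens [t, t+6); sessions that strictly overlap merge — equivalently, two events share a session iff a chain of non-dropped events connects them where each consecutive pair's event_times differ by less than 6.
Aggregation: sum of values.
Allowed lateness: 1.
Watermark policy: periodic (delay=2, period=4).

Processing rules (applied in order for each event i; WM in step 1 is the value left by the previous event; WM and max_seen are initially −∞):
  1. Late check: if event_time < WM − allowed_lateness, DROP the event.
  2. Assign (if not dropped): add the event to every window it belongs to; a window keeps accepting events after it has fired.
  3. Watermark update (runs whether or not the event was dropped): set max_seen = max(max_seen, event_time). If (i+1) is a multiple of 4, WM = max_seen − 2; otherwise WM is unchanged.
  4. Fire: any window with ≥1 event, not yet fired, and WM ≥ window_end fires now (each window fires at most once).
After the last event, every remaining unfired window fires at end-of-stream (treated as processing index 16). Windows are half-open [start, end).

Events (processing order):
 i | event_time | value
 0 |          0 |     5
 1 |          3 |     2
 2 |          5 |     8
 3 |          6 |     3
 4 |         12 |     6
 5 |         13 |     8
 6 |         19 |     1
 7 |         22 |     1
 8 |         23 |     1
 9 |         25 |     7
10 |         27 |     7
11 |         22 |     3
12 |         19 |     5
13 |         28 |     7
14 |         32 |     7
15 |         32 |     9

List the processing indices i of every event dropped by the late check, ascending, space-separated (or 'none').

12

i=0 t=0 v=5: → [0,6); WM=−∞
i=1 t=3 v=2: → [0,9); WM=−∞
i=2 t=5 v=8: → [0,11); WM=−∞
i=3 t=6 v=3: → [0,12); WM=4
i=4 t=12 v=6: → [12,18); WM=4
i=5 t=13 v=8: → [12,19); WM=4
i=6 t=19 v=1: → [19,25); WM=4
i=7 t=22 v=1: → [19,28); WM=20
i=8 t=23 v=1: → [19,29); WM=20
i=9 t=25 v=7: → [19,31); WM=20
i=10 t=27 v=7: → [19,33); WM=20
i=11 t=22 v=3: → [19,33); WM=25
i=12 t=19 v=5: DROP (t<25-1); WM=25
i=13 t=28 v=7: → [19,34); WM=25
i=14 t=32 v=7: → [19,38); WM=25
i=15 t=32 v=9: → [19,38); WM=30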